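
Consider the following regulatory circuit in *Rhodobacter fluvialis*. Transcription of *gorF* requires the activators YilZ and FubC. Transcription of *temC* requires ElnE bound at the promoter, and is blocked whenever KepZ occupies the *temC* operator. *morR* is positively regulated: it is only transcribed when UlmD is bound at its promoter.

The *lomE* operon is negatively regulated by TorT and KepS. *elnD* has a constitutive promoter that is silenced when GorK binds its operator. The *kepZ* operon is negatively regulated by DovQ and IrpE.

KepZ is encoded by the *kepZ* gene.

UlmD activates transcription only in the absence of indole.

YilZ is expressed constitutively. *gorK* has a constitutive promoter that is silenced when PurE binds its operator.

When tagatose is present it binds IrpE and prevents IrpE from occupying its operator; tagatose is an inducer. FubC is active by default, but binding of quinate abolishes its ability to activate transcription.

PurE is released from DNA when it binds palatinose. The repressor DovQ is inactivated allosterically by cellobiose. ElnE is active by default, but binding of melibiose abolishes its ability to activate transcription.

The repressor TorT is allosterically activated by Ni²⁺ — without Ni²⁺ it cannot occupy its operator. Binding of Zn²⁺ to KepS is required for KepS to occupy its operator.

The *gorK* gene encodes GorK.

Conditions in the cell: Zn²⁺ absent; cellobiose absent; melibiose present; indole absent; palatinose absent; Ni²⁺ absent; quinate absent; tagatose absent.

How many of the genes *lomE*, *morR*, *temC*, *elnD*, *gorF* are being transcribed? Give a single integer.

Ni²⁺ is absent, so TorT is inactive.
Zn²⁺ is absent, so KepS is inactive.
With no repressor bound, *lomE* is transcribed.
→ *lomE* is ON.
Indole is absent, so UlmD is active.
No repressor is bound and UlmD is active, so *morR* is transcribed.
→ *morR* is ON.
Melibiose is present, so ElnE is inactive.
Cellobiose is absent, so DovQ is active.
Tagatose is absent, so IrpE is active.
With repressor DovQ bound, *kepZ* is not transcribed.
So KepZ is not produced.
Required activator ElnE is absent, so *temC* is not transcribed.
→ *temC* is OFF.
Palatinose is absent, so PurE is active.
With repressor PurE bound, *gorK* is not transcribed.
So GorK is not produced.
With no repressor bound, *elnD* is transcribed.
→ *elnD* is ON.
YilZ is produced constitutively and is active.
Quinate is absent, so FubC is active.
No repressor is bound and YilZ and FubC are active, so *gorF* is transcribed.
→ *gorF* is ON.
4 of the 5 genes are transcribed.

4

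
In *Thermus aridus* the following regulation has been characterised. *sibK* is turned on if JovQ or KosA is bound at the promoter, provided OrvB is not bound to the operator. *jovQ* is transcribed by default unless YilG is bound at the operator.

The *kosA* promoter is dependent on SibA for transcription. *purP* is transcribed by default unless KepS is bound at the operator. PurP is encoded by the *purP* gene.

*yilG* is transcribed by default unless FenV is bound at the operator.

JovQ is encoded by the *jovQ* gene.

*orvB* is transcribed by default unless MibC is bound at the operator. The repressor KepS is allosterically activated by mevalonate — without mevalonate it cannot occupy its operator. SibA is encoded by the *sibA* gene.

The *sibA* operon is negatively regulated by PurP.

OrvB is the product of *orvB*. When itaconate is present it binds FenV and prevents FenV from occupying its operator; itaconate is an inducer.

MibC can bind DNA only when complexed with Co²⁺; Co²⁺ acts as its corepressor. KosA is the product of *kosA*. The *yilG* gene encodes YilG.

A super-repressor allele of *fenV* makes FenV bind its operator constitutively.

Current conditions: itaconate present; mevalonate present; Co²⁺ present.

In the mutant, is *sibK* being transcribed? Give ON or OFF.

FenV is constitutively active in this strain.
With repressor FenV bound, *yilG* is not transcribed.
So YilG is not produced.
With no repressor bound, *jovQ* is transcribed.
So JovQ is produced and active.
Co²⁺ is present, so MibC is active.
With repressor MibC bound, *orvB* is not transcribed.
So OrvB is not produced.
Mevalonate is present, so KepS is active.
With repressor KepS bound, *purP* is not transcribed.
So PurP is not produced.
With no repressor bound, *sibA* is transcribed.
So SibA is produced and active.
No repressor is bound and SibA is active, so *kosA* is transcribed.
So KosA is produced and active.
Activator JovQ is present, so *sibK* is transcribed.

ON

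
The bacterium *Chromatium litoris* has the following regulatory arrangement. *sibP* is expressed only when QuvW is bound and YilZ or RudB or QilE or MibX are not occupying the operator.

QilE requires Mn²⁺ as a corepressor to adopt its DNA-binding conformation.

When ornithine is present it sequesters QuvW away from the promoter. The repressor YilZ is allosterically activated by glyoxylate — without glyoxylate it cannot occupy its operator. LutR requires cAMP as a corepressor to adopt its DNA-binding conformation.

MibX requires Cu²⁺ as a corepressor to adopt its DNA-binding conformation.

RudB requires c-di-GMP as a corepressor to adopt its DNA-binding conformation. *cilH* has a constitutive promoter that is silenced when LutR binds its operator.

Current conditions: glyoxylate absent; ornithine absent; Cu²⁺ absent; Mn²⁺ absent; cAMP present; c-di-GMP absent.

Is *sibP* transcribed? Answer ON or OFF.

Glyoxylate is absent, so YilZ is inactive.
Ornithine is absent, so QuvW is active.
c-di-GMP is absent, so RudB is inactive.
Mn²⁺ is absent, so QilE is inactive.
Cu²⁺ is absent, so MibX is inactive.
No repressor is bound and QuvW is active, so *sibP* is transcribed.

ON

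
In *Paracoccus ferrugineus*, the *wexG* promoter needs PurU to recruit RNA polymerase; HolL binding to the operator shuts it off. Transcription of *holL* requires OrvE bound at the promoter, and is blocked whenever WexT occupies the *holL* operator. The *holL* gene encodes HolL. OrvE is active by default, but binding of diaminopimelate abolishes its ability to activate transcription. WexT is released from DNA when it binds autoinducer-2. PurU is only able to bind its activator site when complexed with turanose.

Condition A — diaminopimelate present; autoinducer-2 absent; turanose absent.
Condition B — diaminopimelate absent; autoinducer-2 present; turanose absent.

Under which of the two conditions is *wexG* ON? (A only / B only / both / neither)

Condition A:
Diaminopimelate is present, so OrvE is inactive.
Autoinducer-2 is absent, so WexT is active.
With repressor WexT bound, *holL* is not transcribed.
So HolL is not produced.
Turanose is absent, so PurU is inactive.
Required activator PurU is absent, so *wexG* is not transcribed.
→ *wexG* is OFF in A.
Condition B:
Diaminopimelate is absent, so OrvE is active.
Autoinducer-2 is present, so WexT is inactive.
No repressor is bound and OrvE is active, so *holL* is transcribed.
So HolL is produced and active.
Turanose is absent, so PurU is inactive.
With repressor HolL bound, *wexG* is not transcribed.
→ *wexG* is OFF in B.

neither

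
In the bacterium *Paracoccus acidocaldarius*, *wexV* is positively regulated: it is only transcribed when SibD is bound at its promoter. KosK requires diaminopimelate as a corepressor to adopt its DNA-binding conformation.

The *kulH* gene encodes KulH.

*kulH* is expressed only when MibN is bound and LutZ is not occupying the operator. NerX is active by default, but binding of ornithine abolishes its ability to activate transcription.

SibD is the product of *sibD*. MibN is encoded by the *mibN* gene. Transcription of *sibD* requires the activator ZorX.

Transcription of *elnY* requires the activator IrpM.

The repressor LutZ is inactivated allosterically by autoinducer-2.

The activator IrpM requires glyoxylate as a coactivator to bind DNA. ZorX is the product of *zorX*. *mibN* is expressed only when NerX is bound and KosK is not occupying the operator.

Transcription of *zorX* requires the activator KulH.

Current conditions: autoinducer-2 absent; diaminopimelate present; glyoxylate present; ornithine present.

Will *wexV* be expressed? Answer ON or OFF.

Ornithine is present, so NerX is inactive.
Diaminopimelate is present, so KosK is active.
With repressor KosK bound, *mibN* is not transcribed.
So MibN is not produced.
Autoinducer-2 is absent, so LutZ is active.
With repressor LutZ bound, *kulH* is not transcribed.
So KulH is not produced.
Required activator KulH is absent, so *zorX* is not transcribed.
So ZorX is not produced.
Required activator ZorX is absent, so *sibD* is not transcribed.
So SibD is not produced.
Required activator SibD is absent, so *wexV* is not transcribed.

OFF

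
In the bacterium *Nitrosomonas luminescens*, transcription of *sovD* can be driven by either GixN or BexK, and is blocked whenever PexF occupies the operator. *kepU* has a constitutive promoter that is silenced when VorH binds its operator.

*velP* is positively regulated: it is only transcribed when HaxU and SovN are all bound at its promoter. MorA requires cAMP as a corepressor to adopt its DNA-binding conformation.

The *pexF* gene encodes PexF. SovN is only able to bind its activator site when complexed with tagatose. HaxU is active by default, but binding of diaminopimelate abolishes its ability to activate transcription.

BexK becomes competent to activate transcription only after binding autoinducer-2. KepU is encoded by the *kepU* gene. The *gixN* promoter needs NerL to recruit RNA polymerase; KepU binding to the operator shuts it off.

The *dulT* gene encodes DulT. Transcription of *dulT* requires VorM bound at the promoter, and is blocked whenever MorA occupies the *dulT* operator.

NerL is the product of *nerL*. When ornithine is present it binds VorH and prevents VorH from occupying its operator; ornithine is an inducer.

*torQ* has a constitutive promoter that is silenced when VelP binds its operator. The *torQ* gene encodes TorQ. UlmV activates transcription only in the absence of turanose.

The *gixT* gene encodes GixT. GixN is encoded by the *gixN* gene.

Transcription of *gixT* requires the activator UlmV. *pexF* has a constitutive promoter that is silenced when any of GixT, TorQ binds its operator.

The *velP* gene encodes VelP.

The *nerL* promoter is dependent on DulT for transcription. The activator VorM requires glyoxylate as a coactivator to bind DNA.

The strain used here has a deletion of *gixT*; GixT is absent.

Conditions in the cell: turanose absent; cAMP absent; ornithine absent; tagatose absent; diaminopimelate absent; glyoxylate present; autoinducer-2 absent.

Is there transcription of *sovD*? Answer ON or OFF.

Ornithine is absent, so VorH is active.
With repressor VorH bound, *kepU* is not transcribed.
So KepU is not produced.
cAMP is absent, so MorA is inactive.
Glyoxylate is present, so VorM is active.
No repressor is bound and VorM is active, so *dulT* is transcribed.
So DulT is produced and active.
No repressor is bound and DulT is active, so *nerL* is transcribed.
So NerL is produced and active.
No repressor is bound and NerL is active, so *gixN* is transcribed.
So GixN is produced and active.
GixT is non-functional in this strain, so it has no effect.
Diaminopimelate is absent, so HaxU is active.
Tagatose is absent, so SovN is inactive.
Required activator SovN is absent, so *velP* is not transcribed.
So VelP is not produced.
With no repressor bound, *torQ* is transcribed.
So TorQ is produced and active.
With repressor TorQ bound, *pexF* is not transcribed.
So PexF is not produced.
Autoinducer-2 is absent, so BexK is inactive.
Activator GixN is present, so *sovD* is transcribed.

ON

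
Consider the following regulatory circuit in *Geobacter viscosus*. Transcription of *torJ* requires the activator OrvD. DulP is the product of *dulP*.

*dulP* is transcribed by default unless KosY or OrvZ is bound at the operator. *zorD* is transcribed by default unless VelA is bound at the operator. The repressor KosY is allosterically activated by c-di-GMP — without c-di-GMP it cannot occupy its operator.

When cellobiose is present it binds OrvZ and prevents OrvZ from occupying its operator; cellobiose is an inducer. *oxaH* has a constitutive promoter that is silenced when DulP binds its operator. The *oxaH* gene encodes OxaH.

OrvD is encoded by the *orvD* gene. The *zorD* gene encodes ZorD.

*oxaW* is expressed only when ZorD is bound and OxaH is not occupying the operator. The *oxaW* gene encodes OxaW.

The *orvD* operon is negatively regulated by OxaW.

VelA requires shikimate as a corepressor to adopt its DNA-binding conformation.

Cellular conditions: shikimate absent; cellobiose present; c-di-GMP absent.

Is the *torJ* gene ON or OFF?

c-di-GMP is absent, so KosY is inactive.
Cellobiose is present, so OrvZ is inactive.
With no repressor bound, *dulP* is transcribed.
So DulP is produced and active.
With repressor DulP bound, *oxaH* is not transcribed.
So OxaH is not produced.
Shikimate is absent, so VelA is inactive.
With no repressor bound, *zorD* is transcribed.
So ZorD is produced and active.
No repressor is bound and ZorD is active, so *oxaW* is transcribed.
So OxaW is produced and active.
With repressor OxaW bound, *orvD* is not transcribed.
So OrvD is not produced.
Required activator OrvD is absent, so *torJ* is not transcribed.

OFF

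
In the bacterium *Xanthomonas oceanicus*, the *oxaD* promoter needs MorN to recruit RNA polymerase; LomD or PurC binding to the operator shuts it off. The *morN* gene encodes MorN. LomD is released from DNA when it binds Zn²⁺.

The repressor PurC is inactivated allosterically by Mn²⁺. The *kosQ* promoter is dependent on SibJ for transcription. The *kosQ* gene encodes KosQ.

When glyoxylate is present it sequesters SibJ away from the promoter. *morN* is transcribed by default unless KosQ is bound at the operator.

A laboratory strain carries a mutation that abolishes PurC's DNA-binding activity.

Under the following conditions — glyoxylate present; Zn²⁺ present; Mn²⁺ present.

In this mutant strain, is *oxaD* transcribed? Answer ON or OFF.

ON

Zn²⁺ is present, so LomD is inactive.
Glyoxylate is present, so SibJ is inactive.
Required activator SibJ is absent, so *kosQ* is not transcribed.
So KosQ is not produced.
With no repressor bound, *morN* is transcribed.
So MorN is produced and active.
PurC is non-functional in this strain, so it has no effect.
No repressor is bound and MorN is active, so *oxaD* is transcribed.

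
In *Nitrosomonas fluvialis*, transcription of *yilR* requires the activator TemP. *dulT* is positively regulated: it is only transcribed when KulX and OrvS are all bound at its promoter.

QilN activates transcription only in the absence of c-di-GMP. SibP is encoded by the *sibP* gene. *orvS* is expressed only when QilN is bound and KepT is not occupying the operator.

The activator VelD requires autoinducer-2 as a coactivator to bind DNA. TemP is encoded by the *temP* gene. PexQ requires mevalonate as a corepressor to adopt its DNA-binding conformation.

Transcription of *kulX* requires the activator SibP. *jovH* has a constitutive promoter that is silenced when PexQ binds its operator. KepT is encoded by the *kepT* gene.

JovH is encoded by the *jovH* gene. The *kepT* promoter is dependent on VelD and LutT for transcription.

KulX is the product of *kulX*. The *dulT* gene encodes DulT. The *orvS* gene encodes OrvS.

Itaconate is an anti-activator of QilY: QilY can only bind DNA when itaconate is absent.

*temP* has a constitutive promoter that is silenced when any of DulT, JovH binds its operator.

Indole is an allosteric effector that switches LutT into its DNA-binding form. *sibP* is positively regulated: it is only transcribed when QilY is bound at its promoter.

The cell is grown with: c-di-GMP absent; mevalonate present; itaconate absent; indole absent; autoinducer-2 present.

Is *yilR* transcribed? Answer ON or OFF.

OFF

Itaconate is absent, so QilY is active.
No repressor is bound and QilY is active, so *sibP* is transcribed.
So SibP is produced and active.
No repressor is bound and SibP is active, so *kulX* is transcribed.
So KulX is produced and active.
c-di-GMP is absent, so QilN is active.
Autoinducer-2 is present, so VelD is active.
Indole is absent, so LutT is inactive.
Required activator LutT is absent, so *kepT* is not transcribed.
So KepT is not produced.
No repressor is bound and QilN is active, so *orvS* is transcribed.
So OrvS is produced and active.
No repressor is bound and KulX and OrvS are active, so *dulT* is transcribed.
So DulT is produced and active.
Mevalonate is present, so PexQ is active.
With repressor PexQ bound, *jovH* is not transcribed.
So JovH is not produced.
With repressor DulT bound, *temP* is not transcribed.
So TemP is not produced.
Required activator TemP is absent, so *yilR* is not transcribed.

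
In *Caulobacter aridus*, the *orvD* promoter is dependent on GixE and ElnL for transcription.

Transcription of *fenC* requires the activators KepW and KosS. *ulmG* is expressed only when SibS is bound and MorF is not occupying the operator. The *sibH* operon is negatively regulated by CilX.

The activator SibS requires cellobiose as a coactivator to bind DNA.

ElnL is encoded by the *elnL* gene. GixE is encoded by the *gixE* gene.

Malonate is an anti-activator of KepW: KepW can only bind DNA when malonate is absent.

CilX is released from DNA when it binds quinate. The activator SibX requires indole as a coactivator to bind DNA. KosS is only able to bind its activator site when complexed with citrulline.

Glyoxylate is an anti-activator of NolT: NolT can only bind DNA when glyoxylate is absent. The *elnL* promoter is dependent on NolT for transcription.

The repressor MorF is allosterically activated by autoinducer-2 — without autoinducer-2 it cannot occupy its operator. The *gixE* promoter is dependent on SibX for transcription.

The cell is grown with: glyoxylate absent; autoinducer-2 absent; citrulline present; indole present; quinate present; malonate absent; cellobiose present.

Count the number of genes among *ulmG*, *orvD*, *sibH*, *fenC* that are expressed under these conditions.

4

Cellobiose is present, so SibS is active.
Autoinducer-2 is absent, so MorF is inactive.
No repressor is bound and SibS is active, so *ulmG* is transcribed.
→ *ulmG* is ON.
Indole is present, so SibX is active.
No repressor is bound and SibX is active, so *gixE* is transcribed.
So GixE is produced and active.
Glyoxylate is absent, so NolT is active.
No repressor is bound and NolT is active, so *elnL* is transcribed.
So ElnL is produced and active.
No repressor is bound and GixE and ElnL are active, so *orvD* is transcribed.
→ *orvD* is ON.
Quinate is present, so CilX is inactive.
With no repressor bound, *sibH* is transcribed.
→ *sibH* is ON.
Malonate is absent, so KepW is active.
Citrulline is present, so KosS is active.
No repressor is bound and KepW and KosS are active, so *fenC* is transcribed.
→ *fenC* is ON.
4 of the 4 genes are transcribed.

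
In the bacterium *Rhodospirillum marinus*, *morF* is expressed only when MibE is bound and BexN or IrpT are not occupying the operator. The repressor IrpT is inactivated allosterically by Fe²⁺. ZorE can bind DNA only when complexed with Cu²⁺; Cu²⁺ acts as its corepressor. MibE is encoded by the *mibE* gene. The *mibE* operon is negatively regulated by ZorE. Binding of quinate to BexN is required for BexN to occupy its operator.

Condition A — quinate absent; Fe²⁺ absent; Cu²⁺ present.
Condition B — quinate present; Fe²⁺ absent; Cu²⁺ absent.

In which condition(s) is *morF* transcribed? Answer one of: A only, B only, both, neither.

Condition A:
Quinate is absent, so BexN is inactive.
Fe²⁺ is absent, so IrpT is active.
Cu²⁺ is present, so ZorE is active.
With repressor ZorE bound, *mibE* is not transcribed.
So MibE is not produced.
With repressor IrpT bound, *morF* is not transcribed.
→ *morF* is OFF in A.
Condition B:
Quinate is present, so BexN is active.
Fe²⁺ is absent, so IrpT is active.
Cu²⁺ is absent, so ZorE is inactive.
With no repressor bound, *mibE* is transcribed.
So MibE is produced and active.
With repressor BexN bound, *morF* is not transcribed.
→ *morF* is OFF in B.

neither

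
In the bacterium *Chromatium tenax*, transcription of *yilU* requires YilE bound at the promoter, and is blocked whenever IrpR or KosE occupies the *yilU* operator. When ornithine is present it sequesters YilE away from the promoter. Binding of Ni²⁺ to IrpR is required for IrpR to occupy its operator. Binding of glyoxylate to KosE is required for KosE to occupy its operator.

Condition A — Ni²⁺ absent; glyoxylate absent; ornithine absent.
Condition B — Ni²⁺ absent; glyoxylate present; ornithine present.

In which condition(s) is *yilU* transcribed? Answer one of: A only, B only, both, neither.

Condition A:
Ni²⁺ is absent, so IrpR is inactive.
Glyoxylate is absent, so KosE is inactive.
Ornithine is absent, so YilE is active.
No repressor is bound and YilE is active, so *yilU* is transcribed.
→ *yilU* is ON in A.
Condition B:
Ni²⁺ is absent, so IrpR is inactive.
Glyoxylate is present, so KosE is active.
Ornithine is present, so YilE is inactive.
With repressor KosE bound, *yilU* is not transcribed.
→ *yilU* is OFF in B.

A only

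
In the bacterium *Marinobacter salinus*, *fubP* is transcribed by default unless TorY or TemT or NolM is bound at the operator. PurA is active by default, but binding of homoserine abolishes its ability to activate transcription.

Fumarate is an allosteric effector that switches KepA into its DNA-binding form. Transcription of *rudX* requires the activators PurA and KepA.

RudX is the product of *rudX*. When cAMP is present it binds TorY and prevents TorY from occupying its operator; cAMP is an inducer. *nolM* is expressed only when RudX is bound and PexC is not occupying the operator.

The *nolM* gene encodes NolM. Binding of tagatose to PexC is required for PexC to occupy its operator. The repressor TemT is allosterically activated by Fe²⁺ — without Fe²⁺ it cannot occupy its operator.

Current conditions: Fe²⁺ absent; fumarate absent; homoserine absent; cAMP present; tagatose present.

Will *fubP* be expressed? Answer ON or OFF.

ON

cAMP is present, so TorY is inactive.
Fe²⁺ is absent, so TemT is inactive.
Tagatose is present, so PexC is active.
Homoserine is absent, so PurA is active.
Fumarate is absent, so KepA is inactive.
Required activator KepA is absent, so *rudX* is not transcribed.
So RudX is not produced.
With repressor PexC bound, *nolM* is not transcribed.
So NolM is not produced.
With no repressor bound, *fubP* is transcribed.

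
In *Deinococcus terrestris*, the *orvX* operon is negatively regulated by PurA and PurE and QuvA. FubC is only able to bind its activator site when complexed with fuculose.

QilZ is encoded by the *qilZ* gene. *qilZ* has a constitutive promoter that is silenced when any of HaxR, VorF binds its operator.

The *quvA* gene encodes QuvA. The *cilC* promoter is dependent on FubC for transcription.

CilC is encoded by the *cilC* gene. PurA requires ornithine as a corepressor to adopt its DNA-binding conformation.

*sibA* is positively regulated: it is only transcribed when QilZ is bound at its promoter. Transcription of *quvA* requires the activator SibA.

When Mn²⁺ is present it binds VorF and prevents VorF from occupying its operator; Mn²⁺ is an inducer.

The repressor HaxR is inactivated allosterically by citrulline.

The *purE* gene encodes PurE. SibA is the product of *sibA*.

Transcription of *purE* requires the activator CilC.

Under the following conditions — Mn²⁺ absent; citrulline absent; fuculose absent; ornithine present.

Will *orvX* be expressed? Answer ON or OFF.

OFF

Ornithine is present, so PurA is active.
Fuculose is absent, so FubC is inactive.
Required activator FubC is absent, so *cilC* is not transcribed.
So CilC is not produced.
Required activator CilC is absent, so *purE* is not transcribed.
So PurE is not produced.
Citrulline is absent, so HaxR is active.
Mn²⁺ is absent, so VorF is active.
With repressor HaxR bound, *qilZ* is not transcribed.
So QilZ is not produced.
Required activator QilZ is absent, so *sibA* is not transcribed.
So SibA is not produced.
Required activator SibA is absent, so *quvA* is not transcribed.
So QuvA is not produced.
With repressor PurA bound, *orvX* is not transcribed.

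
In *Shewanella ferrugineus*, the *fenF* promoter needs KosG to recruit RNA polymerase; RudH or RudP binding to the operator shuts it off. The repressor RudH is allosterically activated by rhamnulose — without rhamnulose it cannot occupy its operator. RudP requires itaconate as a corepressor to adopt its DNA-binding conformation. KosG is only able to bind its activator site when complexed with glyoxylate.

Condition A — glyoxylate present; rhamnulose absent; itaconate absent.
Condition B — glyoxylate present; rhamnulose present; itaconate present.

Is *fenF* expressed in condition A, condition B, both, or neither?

A only

Condition A:
Glyoxylate is present, so KosG is active.
Rhamnulose is absent, so RudH is inactive.
Itaconate is absent, so RudP is inactive.
No repressor is bound and KosG is active, so *fenF* is transcribed.
→ *fenF* is ON in A.
Condition B:
Glyoxylate is present, so KosG is active.
Rhamnulose is present, so RudH is active.
Itaconate is present, so RudP is active.
With repressor RudH bound, *fenF* is not transcribed.
→ *fenF* is OFF in B.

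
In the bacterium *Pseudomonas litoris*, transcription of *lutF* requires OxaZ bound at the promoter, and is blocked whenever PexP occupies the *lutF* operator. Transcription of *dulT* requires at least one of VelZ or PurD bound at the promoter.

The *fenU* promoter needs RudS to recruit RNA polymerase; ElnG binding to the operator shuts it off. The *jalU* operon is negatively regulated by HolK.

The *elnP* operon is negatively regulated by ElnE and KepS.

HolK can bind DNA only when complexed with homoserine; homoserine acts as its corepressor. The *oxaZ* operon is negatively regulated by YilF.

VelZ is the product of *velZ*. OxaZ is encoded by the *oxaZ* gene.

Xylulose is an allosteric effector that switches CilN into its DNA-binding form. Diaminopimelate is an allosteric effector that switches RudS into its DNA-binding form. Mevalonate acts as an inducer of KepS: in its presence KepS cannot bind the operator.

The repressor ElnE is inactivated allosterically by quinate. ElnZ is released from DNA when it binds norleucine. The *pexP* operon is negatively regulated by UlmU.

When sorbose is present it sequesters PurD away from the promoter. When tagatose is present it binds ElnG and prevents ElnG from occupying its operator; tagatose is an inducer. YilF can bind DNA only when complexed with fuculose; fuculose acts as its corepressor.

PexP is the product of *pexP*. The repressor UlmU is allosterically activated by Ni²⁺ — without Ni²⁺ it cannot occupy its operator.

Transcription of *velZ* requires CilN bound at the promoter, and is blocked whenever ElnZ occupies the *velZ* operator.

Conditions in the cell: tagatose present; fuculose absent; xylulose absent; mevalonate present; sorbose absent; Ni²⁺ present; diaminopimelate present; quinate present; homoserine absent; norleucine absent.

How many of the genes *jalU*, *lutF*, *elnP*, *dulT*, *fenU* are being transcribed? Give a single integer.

5

Homoserine is absent, so HolK is inactive.
With no repressor bound, *jalU* is transcribed.
→ *jalU* is ON.
Ni²⁺ is present, so UlmU is active.
With repressor UlmU bound, *pexP* is not transcribed.
So PexP is not produced.
Fuculose is absent, so YilF is inactive.
With no repressor bound, *oxaZ* is transcribed.
So OxaZ is produced and active.
No repressor is bound and OxaZ is active, so *lutF* is transcribed.
→ *lutF* is ON.
Quinate is present, so ElnE is inactive.
Mevalonate is present, so KepS is inactive.
With no repressor bound, *elnP* is transcribed.
→ *elnP* is ON.
Norleucine is absent, so ElnZ is active.
Xylulose is absent, so CilN is inactive.
With repressor ElnZ bound, *velZ* is not transcribed.
So VelZ is not produced.
Sorbose is absent, so PurD is active.
Activator PurD is present, so *dulT* is transcribed.
→ *dulT* is ON.
Tagatose is present, so ElnG is inactive.
Diaminopimelate is present, so RudS is active.
No repressor is bound and RudS is active, so *fenU* is transcribed.
→ *fenU* is ON.
5 of the 5 genes are transcribed.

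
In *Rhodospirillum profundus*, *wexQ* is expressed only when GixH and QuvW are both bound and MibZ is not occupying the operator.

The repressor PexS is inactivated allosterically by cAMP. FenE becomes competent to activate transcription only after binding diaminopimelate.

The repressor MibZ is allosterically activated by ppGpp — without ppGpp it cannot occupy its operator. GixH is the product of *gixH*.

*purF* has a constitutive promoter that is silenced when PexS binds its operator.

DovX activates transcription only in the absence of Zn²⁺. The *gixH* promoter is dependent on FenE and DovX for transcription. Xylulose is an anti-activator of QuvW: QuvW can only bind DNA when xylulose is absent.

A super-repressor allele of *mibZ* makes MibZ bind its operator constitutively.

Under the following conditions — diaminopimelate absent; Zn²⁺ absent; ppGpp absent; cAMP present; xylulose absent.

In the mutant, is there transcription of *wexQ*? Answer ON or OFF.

OFF

Diaminopimelate is absent, so FenE is inactive.
Zn²⁺ is absent, so DovX is active.
Required activator FenE is absent, so *gixH* is not transcribed.
So GixH is not produced.
Xylulose is absent, so QuvW is active.
MibZ is constitutively active in this strain.
With repressor MibZ bound, *wexQ* is not transcribed.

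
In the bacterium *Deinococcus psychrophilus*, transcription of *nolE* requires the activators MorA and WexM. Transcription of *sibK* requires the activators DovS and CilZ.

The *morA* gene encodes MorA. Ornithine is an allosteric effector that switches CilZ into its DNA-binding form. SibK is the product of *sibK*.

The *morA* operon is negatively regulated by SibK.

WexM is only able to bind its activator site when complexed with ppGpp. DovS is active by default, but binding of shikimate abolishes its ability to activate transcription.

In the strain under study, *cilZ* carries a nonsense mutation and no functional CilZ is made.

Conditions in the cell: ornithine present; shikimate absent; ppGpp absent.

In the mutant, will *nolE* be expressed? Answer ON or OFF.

Shikimate is absent, so DovS is active.
CilZ is non-functional in this strain, so it has no effect.
Required activator CilZ is absent, so *sibK* is not transcribed.
So SibK is not produced.
With no repressor bound, *morA* is transcribed.
So MorA is produced and active.
ppGpp is absent, so WexM is inactive.
Required activator WexM is absent, so *nolE* is not transcribed.

OFF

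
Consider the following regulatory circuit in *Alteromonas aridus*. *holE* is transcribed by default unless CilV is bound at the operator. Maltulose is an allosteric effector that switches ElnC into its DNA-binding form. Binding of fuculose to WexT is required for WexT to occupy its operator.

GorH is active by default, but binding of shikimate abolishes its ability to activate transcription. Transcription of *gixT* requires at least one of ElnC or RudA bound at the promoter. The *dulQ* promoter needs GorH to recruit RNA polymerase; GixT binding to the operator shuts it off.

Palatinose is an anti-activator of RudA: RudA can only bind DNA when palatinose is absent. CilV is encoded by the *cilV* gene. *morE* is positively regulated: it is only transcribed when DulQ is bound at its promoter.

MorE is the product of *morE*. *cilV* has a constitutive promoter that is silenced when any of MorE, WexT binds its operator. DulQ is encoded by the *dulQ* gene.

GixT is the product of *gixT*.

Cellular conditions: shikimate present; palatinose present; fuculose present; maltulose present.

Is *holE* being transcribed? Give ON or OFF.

ON

Maltulose is present, so ElnC is active.
Palatinose is present, so RudA is inactive.
Activator ElnC is present, so *gixT* is transcribed.
So GixT is produced and active.
Shikimate is present, so GorH is inactive.
With repressor GixT bound, *dulQ* is not transcribed.
So DulQ is not produced.
Required activator DulQ is absent, so *morE* is not transcribed.
So MorE is not produced.
Fuculose is present, so WexT is active.
With repressor WexT bound, *cilV* is not transcribed.
So CilV is not produced.
With no repressor bound, *holE* is transcribed.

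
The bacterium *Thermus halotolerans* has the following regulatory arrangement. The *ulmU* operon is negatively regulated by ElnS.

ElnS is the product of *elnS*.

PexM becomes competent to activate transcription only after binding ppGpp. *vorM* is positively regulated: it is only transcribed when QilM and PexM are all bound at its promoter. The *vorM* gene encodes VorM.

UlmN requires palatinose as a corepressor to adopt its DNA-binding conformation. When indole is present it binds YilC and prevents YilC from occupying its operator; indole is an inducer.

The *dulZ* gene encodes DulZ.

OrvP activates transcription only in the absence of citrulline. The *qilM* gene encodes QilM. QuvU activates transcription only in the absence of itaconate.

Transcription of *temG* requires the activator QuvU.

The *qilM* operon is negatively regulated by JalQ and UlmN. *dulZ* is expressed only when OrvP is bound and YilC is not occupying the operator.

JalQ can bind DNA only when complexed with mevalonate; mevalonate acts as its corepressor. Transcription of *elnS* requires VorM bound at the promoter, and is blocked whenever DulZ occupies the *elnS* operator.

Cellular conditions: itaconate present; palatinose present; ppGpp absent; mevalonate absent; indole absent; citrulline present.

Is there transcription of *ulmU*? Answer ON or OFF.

ON

Mevalonate is absent, so JalQ is inactive.
Palatinose is present, so UlmN is active.
With repressor UlmN bound, *qilM* is not transcribed.
So QilM is not produced.
ppGpp is absent, so PexM is inactive.
Required activator QilM is absent, so *vorM* is not transcribed.
So VorM is not produced.
Citrulline is present, so OrvP is inactive.
Indole is absent, so YilC is active.
With repressor YilC bound, *dulZ* is not transcribed.
So DulZ is not produced.
Required activator VorM is absent, so *elnS* is not transcribed.
So ElnS is not produced.
With no repressor bound, *ulmU* is transcribed.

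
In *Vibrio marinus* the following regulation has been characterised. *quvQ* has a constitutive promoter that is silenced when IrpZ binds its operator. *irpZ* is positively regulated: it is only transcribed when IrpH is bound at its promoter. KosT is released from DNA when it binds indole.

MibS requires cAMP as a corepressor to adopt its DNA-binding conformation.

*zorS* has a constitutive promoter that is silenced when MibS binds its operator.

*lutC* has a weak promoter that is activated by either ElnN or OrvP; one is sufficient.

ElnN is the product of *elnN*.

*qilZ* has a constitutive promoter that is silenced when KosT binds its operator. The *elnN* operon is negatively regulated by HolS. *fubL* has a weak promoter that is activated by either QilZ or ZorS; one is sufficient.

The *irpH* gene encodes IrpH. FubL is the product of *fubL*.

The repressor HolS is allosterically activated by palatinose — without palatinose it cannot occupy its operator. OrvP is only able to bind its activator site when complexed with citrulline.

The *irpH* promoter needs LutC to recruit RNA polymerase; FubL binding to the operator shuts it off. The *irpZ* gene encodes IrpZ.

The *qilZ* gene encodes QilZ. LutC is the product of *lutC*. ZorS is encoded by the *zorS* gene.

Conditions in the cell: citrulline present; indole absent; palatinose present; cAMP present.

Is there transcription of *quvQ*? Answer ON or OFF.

Indole is absent, so KosT is active.
With repressor KosT bound, *qilZ* is not transcribed.
So QilZ is not produced.
cAMP is present, so MibS is active.
With repressor MibS bound, *zorS* is not transcribed.
So ZorS is not produced.
No activator is available at the *fubL* promoter, so *fubL* is not transcribed.
So FubL is not produced.
Palatinose is present, so HolS is active.
With repressor HolS bound, *elnN* is not transcribed.
So ElnN is not produced.
Citrulline is present, so OrvP is active.
Activator OrvP is present, so *lutC* is transcribed.
So LutC is produced and active.
No repressor is bound and LutC is active, so *irpH* is transcribed.
So IrpH is produced and active.
No repressor is bound and IrpH is active, so *irpZ* is transcribed.
So IrpZ is produced and active.
With repressor IrpZ bound, *quvQ* is not transcribed.

OFF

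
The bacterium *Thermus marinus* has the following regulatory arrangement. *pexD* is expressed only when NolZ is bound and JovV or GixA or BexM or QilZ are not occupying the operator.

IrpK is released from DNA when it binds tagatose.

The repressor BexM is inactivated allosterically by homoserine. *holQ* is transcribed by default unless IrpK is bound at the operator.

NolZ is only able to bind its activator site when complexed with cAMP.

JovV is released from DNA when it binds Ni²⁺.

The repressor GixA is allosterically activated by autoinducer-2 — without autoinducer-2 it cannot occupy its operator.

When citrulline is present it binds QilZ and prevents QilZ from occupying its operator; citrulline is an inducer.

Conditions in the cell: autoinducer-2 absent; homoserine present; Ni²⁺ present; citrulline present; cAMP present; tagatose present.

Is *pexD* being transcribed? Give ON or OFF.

Ni²⁺ is present, so JovV is inactive.
Autoinducer-2 is absent, so GixA is inactive.
Homoserine is present, so BexM is inactive.
Citrulline is present, so QilZ is inactive.
cAMP is present, so NolZ is active.
No repressor is bound and NolZ is active, so *pexD* is transcribed.

ON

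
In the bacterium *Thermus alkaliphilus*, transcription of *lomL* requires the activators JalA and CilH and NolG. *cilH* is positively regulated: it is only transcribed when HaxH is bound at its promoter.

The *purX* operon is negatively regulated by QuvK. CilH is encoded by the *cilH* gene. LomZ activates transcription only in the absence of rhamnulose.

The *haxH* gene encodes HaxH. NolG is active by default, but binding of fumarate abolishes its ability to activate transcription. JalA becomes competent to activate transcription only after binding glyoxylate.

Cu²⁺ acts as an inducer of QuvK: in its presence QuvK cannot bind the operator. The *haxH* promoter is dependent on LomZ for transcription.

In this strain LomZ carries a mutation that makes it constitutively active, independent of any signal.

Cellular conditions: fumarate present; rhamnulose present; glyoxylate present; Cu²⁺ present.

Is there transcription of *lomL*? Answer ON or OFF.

Glyoxylate is present, so JalA is active.
LomZ is constitutively active in this strain.
No repressor is bound and LomZ is active, so *haxH* is transcribed.
So HaxH is produced and active.
No repressor is bound and HaxH is active, so *cilH* is transcribed.
So CilH is produced and active.
Fumarate is present, so NolG is inactive.
Required activator NolG is absent, so *lomL* is not transcribed.

OFF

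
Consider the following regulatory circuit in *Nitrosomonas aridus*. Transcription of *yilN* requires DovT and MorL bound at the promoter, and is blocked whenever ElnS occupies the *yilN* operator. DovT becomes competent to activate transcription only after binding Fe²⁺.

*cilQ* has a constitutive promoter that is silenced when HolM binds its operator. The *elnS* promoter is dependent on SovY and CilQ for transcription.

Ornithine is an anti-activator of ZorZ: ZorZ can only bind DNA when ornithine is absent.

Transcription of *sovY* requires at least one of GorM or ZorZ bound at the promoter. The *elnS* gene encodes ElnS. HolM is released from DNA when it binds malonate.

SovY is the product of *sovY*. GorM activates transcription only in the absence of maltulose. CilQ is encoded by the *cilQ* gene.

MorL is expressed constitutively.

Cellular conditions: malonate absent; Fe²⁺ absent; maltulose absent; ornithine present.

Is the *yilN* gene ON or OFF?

Fe²⁺ is absent, so DovT is inactive.
MorL is produced constitutively and is active.
Maltulose is absent, so GorM is active.
Ornithine is present, so ZorZ is inactive.
Activator GorM is present, so *sovY* is transcribed.
So SovY is produced and active.
Malonate is absent, so HolM is active.
With repressor HolM bound, *cilQ* is not transcribed.
So CilQ is not produced.
Required activator CilQ is absent, so *elnS* is not transcribed.
So ElnS is not produced.
Required activator DovT is absent, so *yilN* is not transcribed.

OFF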